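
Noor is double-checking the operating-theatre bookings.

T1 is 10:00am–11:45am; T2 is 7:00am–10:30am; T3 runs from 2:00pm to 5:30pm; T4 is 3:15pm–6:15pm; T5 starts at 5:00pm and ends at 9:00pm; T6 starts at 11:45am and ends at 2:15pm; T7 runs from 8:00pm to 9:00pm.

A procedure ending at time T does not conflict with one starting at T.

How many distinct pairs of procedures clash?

Sorted by start: T2, T1, T6, T3, T4, T5, T7.
T1 starts before T2 ends → T2 and T1 overlap.
T6 starts after T2 ends; T2 is clear from here.
T6 starts exactly when T1 ends (back-to-back, no overlap); T1 is clear from here.
T3 starts before T6 ends → T6 and T3 overlap.
T4 starts after T6 ends; T6 is clear from here.
T4 starts before T3 ends → T3 and T4 overlap.
T5 starts before T3 ends → T3 and T5 overlap.
T7 starts after T3 ends.
T5 starts before T4 ends → T4 and T5 overlap.
T7 starts after T4 ends.
T7 starts before T5 ends → T5 and T7 overlap.
Overlapping pairs: T1 & T2, T3 & T4, T3 & T5, T3 & T6, T4 & T5, T5 & T7 — 6 in total.

6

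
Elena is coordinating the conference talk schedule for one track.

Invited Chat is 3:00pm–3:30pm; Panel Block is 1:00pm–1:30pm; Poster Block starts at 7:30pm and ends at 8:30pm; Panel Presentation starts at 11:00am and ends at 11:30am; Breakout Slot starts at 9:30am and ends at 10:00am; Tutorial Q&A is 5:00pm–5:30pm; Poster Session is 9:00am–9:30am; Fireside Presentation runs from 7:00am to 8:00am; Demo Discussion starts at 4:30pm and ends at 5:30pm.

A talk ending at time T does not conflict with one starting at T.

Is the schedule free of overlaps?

No

Sorted by start: Fireside Presentation, Poster Session, Breakout Slot, Panel Presentation, Panel Block, Invited Chat, Demo Discussion, Tutorial Q&A, Poster Block.
Poster Session starts after Fireside Presentation ends, so Fireside Presentation has no further overlaps.
Breakout Slot starts exactly when Poster Session ends (back-to-back, no overlap), so Poster Session has no further overlaps.
Panel Presentation starts after Breakout Slot ends, so Breakout Slot has no further overlaps.
Panel Block starts after Panel Presentation ends, so Panel Presentation has no further overlaps.
Invited Chat starts after Panel Block ends, so Panel Block has no further overlaps.
Demo Discussion starts after Invited Chat ends, so Invited Chat has no further overlaps.
Tutorial Q&A starts before Demo Discussion ends → Demo Discussion and Tutorial Q&A overlap.
That's a conflict, so the schedule is not conflict-free.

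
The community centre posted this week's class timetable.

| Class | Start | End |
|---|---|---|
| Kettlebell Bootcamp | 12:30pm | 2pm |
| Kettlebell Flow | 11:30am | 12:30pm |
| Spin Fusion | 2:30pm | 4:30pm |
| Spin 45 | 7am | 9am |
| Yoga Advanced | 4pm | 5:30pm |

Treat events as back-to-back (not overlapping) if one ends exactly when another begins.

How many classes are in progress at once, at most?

2

Sweep the timeline, counting +1 at each start and −1 at each end (ends before starts at a tie):
7am start Spin 45 → 1
9am end Spin 45 → 0
11:30am start Kettlebell Flow → 1
12:30pm end Kettlebell Flow → 0
12:30pm start Kettlebell Bootcamp → 1
2pm end Kettlebell Bootcamp → 0
2:30pm start Spin Fusion → 1
4pm start Yoga Advanced → 2
4:30pm end Spin Fusion → 1
5:30pm end Yoga Advanced → 0
Peak is 2, at 4pm (Spin Fusion, Yoga Advanced).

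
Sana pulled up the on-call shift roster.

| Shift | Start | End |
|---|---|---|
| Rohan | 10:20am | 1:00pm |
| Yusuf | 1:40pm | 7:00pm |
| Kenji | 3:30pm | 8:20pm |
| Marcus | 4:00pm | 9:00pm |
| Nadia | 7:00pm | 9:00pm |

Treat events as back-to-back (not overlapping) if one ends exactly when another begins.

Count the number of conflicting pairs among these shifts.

5

Sorted by start: Rohan, Yusuf, Kenji, Marcus, Nadia.
Yusuf starts after Rohan ends, so Rohan has no further overlaps.
Kenji starts before Yusuf ends → Yusuf and Kenji overlap.
Marcus starts before Yusuf ends → Yusuf and Marcus overlap.
Nadia starts exactly when Yusuf ends (back-to-back, no overlap).
Marcus starts before Kenji ends → Kenji and Marcus overlap.
Nadia starts before Kenji ends → Kenji and Nadia overlap.
Nadia starts before Marcus ends → Marcus and Nadia overlap.
Overlapping pairs: Kenji & Marcus, Kenji & Nadia, Kenji & Yusuf, Marcus & Nadia, Marcus & Yusuf — 5 in total.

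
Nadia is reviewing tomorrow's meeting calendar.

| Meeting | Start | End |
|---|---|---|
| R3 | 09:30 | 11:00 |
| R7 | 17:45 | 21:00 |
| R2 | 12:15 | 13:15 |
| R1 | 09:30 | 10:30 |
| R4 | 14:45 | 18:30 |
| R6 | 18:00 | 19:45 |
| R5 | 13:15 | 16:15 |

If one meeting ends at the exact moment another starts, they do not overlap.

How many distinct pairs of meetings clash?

5

Sorted by start: R1, R3, R2, R5, R4, R7, R6.
R3 starts before R1 ends → R1 and R3 overlap.
R2 starts after R1 ends; R1 is clear from here.
R2 starts after R3 ends; R3 is clear from here.
R5 starts exactly when R2 ends (back-to-back, no overlap); R2 is clear from here.
R4 starts before R5 ends → R5 and R4 overlap.
R7 starts after R5 ends; R5 is clear from here.
R7 starts before R4 ends → R4 and R7 overlap.
R6 starts before R4 ends → R4 and R6 overlap.
R6 starts before R7 ends → R7 and R6 overlap.
Overlapping pairs: R1 & R3, R4 & R5, R4 & R6, R4 & R7, R6 & R7 — 5 in total.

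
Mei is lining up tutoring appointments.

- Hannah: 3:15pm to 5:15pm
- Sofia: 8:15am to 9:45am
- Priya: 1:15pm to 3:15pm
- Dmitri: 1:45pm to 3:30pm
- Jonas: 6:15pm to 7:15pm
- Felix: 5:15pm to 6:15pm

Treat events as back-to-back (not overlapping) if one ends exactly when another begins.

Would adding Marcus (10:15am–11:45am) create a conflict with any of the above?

Sofia: ends 9:45am at or before Marcus starts 10:15am → clear.
Priya: starts 1:15pm at or after Marcus ends 11:45am → clear.
Dmitri: starts 1:45pm at or after Marcus ends 11:45am → clear.
Hannah: starts 3:15pm at or after Marcus ends 11:45am → clear.
Felix: starts 5:15pm at or after Marcus ends 11:45am → clear.
Jonas: starts 6:15pm at or after Marcus ends 11:45am → clear.

No — it doesn't clash with anything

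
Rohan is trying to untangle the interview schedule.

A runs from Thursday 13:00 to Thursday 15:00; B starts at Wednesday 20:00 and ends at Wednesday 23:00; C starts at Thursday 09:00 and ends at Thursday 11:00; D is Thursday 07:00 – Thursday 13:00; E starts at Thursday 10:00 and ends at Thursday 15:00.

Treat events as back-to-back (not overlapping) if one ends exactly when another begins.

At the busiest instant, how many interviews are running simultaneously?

3

Sweep the timeline, counting +1 at each start and −1 at each end (ends before starts at a tie):
Wednesday 20:00 start B → 1
Wednesday 23:00 end B → 0
Thursday 07:00 start D → 1
Thursday 09:00 start C → 2
Thursday 10:00 start E → 3
Thursday 11:00 end C → 2
Thursday 13:00 end D → 1
Thursday 13:00 start A → 2
Thursday 15:00 end A → 1
Thursday 15:00 end E → 0
Peak is 3, at Thursday 10:00 (C, D, E).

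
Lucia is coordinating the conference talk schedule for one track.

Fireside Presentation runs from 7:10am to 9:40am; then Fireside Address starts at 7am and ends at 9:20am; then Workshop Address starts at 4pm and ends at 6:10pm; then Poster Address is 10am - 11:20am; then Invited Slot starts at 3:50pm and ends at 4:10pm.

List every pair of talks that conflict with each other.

Two intervals overlap when each starts before the other ends.
Sorted by start: Fireside Address, Fireside Presentation, Poster Address, Invited Slot, Workshop Address.
Fireside Presentation starts before Fireside Address ends → Fireside Address and Fireside Presentation overlap.
Poster Address starts after Fireside Address ends — done with Fireside Address.
Poster Address starts after Fireside Presentation ends — done with Fireside Presentation.
Invited Slot starts after Poster Address ends — done with Poster Address.
Workshop Address starts before Invited Slot ends → Invited Slot and Workshop Address overlap.

Fireside Address & Fireside Presentation, Invited Slot & Workshop Address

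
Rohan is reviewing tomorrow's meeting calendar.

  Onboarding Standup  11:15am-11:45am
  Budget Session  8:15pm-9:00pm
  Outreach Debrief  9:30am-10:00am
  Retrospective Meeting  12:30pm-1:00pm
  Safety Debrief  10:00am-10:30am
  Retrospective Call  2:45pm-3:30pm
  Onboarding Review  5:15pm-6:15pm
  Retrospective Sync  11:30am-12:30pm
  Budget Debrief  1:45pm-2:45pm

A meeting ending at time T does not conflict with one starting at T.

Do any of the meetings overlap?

Sorted by start: Outreach Debrief, Safety Debrief, Onboarding Standup, Retrospective Sync, Retrospective Meeting, Budget Debrief, Retrospective Call, Onboarding Review, Budget Session.
Safety Debrief starts exactly when Outreach Debrief ends (back-to-back, no overlap), so Outreach Debrief has no further overlaps.
Onboarding Standup starts after Safety Debrief ends, so Safety Debrief has no further overlaps.
Retrospective Sync starts before Onboarding Standup ends → Onboarding Standup and Retrospective Sync overlap.
That's a conflict, so the schedule is not conflict-free.

Yes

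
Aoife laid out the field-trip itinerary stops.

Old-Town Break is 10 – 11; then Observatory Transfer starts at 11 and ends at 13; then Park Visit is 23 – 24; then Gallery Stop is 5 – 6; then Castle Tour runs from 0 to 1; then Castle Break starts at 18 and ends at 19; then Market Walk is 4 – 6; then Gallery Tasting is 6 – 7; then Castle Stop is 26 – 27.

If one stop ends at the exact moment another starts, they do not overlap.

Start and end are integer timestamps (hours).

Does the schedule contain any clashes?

Yes

Two intervals overlap when each starts before the other ends.
Sorted by start: Castle Tour, Market Walk, Gallery Stop, Gallery Tasting, Old-Town Break, Observatory Transfer, Castle Break, Park Visit, Castle Stop.
Market Walk starts after Castle Tour ends — done with Castle Tour.
Gallery Stop starts before Market Walk ends → Market Walk and Gallery Stop overlap.
That's a conflict, so the schedule is not conflict-free.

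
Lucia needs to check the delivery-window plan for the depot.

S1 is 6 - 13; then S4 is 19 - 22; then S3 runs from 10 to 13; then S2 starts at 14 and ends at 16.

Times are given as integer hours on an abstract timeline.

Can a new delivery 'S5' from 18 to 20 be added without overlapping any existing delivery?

S1: ends 13 at or before S5 starts 18 → clear.
S3: ends 13 at or before S5 starts 18 → clear.
S2: ends 16 at or before S5 starts 18 → clear.
S4: starts 19 before S5 ends 20, and ends 22 after S5 starts 18 → overlap.
S5 overlaps S4.

No — it overlaps S4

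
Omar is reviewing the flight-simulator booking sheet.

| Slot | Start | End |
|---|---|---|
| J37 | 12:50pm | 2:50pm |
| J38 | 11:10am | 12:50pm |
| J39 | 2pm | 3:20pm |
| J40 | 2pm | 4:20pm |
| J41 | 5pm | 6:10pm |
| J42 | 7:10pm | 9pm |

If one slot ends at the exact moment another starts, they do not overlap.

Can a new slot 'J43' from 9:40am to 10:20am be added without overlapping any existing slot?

Yes — the slot is free

J38: starts 11:10am at or after J43 ends 10:20am → clear.
J37: starts 12:50pm at or after J43 ends 10:20am → clear.
J39: starts 2pm at or after J43 ends 10:20am → clear.
J40: starts 2pm at or after J43 ends 10:20am → clear.
J41: starts 5pm at or after J43 ends 10:20am → clear.
J42: starts 7:10pm at or after J43 ends 10:20am → clear.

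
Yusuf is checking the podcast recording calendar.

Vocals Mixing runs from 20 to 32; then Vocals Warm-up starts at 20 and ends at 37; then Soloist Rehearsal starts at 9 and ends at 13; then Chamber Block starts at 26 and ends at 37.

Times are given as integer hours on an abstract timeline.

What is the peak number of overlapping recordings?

3

Sweep the timeline, counting +1 at each start and −1 at each end (ends before starts at a tie):
9 start Soloist Rehearsal → 1
13 end Soloist Rehearsal → 0
20 start Vocals Mixing → 1
20 start Vocals Warm-up → 2
26 start Chamber Block → 3
32 end Vocals Mixing → 2
37 end Chamber Block → 1
37 end Vocals Warm-up → 0
Peak is 3, at 26 (Chamber Block, Vocals Mixing, Vocals Warm-up).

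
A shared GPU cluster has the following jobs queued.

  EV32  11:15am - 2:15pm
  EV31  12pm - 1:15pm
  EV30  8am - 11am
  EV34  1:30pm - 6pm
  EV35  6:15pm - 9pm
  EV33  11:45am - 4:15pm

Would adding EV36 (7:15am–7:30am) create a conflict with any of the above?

No — it doesn't clash with anything

EV30: starts 8am at or after EV36 ends 7:30am → clear.
EV32: starts 11:15am at or after EV36 ends 7:30am → clear.
EV33: starts 11:45am at or after EV36 ends 7:30am → clear.
EV31: starts 12pm at or after EV36 ends 7:30am → clear.
EV34: starts 1:30pm at or after EV36 ends 7:30am → clear.
EV35: starts 6:15pm at or after EV36 ends 7:30am → clear.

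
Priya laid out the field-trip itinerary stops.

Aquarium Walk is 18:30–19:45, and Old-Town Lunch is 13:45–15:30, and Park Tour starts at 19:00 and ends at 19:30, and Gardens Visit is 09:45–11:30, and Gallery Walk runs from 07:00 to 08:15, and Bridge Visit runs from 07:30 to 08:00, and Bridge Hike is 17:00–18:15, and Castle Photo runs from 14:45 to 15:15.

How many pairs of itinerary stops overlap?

Check each pair: they overlap iff neither finishes before the other starts.
Sorted by start: Gallery Walk, Bridge Visit, Gardens Visit, Old-Town Lunch, Castle Photo, Bridge Hike, Aquarium Walk, Park Tour.
Bridge Visit starts before Gallery Walk ends → Gallery Walk and Bridge Visit overlap.
Gardens Visit starts after Gallery Walk ends; Gallery Walk is clear from here.
Gardens Visit starts after Bridge Visit ends; Bridge Visit is clear from here.
Old-Town Lunch starts after Gardens Visit ends; Gardens Visit is clear from here.
Castle Photo starts before Old-Town Lunch ends → Old-Town Lunch and Castle Photo overlap.
Bridge Hike starts after Old-Town Lunch ends; Old-Town Lunch is clear from here.
Bridge Hike starts after Castle Photo ends; Castle Photo is clear from here.
Aquarium Walk starts after Bridge Hike ends; Bridge Hike is clear from here.
Park Tour starts before Aquarium Walk ends → Aquarium Walk and Park Tour overlap.
Overlapping pairs: Aquarium Walk & Park Tour, Bridge Visit & Gallery Walk, Castle Photo & Old-Town Lunch — 3 in total.

3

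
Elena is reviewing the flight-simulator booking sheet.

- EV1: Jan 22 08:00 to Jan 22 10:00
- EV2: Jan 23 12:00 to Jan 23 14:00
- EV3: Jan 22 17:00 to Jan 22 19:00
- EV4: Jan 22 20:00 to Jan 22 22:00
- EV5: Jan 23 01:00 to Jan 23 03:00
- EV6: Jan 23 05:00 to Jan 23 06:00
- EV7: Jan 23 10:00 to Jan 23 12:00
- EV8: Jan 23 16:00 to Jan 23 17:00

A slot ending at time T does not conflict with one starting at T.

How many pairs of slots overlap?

0

Check each pair: they overlap iff neither finishes before the other starts.
Sorted by start: EV1, EV3, EV4, EV5, EV6, EV7, EV2, EV8.
EV3 starts after EV1 ends; EV1 is clear from here.
EV4 starts after EV3 ends; EV3 is clear from here.
EV5 starts after EV4 ends; EV4 is clear from here.
EV6 starts after EV5 ends; EV5 is clear from here.
EV7 starts after EV6 ends; EV6 is clear from here.
EV2 starts exactly when EV7 ends (back-to-back, no overlap); EV7 is clear from here.
EV8 starts after EV2 ends.
No pair overlaps.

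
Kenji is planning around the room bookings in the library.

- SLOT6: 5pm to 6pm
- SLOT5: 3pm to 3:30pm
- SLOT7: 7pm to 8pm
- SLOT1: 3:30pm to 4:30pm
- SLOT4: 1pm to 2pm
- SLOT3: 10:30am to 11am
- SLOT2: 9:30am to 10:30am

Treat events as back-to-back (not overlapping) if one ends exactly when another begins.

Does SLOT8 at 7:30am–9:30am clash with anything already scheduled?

SLOT2: starts 9:30am at or after SLOT8 ends 9:30am → clear.
SLOT3: starts 10:30am at or after SLOT8 ends 9:30am → clear.
SLOT4: starts 1pm at or after SLOT8 ends 9:30am → clear.
SLOT5: starts 3pm at or after SLOT8 ends 9:30am → clear.
SLOT1: starts 3:30pm at or after SLOT8 ends 9:30am → clear.
SLOT6: starts 5pm at or after SLOT8 ends 9:30am → clear.
SLOT7: starts 7pm at or after SLOT8 ends 9:30am → clear.

No — it doesn't clash with anything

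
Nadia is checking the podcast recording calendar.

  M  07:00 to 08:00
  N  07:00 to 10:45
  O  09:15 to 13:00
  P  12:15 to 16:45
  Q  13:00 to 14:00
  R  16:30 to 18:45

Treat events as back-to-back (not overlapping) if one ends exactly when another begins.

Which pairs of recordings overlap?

M & N, N & O, O & P, P & Q, P & R

Sorted by start: M, N, O, P, Q, R.
N starts before M ends → M and N overlap.
O starts after M ends, so nothing later overlaps M either.
O starts before N ends → N and O overlap.
P starts after N ends, so nothing later overlaps N either.
P starts before O ends → O and P overlap.
Q starts exactly when O ends (back-to-back, no overlap), so nothing later overlaps O either.
Q starts before P ends → P and Q overlap.
R starts before P ends → P and R overlap.
R starts after Q ends.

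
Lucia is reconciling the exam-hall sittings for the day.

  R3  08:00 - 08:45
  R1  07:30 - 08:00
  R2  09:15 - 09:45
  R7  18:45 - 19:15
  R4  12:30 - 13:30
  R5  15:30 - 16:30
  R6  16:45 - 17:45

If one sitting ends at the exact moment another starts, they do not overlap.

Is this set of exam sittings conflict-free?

Sorted by start: R1, R3, R2, R4, R5, R6, R7.
R3 starts exactly when R1 ends (back-to-back, no overlap), so nothing later overlaps R1 either.
R2 starts after R3 ends, so nothing later overlaps R3 either.
R4 starts after R2 ends, so nothing later overlaps R2 either.
R5 starts after R4 ends, so nothing later overlaps R4 either.
R6 starts after R5 ends, so nothing later overlaps R5 either.
R7 starts after R6 ends.
Every pair is clear; the schedule has no overlaps.

Yes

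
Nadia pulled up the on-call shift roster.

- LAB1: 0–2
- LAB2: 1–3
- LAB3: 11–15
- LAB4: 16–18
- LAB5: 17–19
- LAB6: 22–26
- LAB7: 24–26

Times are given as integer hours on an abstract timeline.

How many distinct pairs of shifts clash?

Sorted by start: LAB1, LAB2, LAB3, LAB4, LAB5, LAB6, LAB7.
LAB2 starts before LAB1 ends → LAB1 and LAB2 overlap.
LAB3 starts after LAB1 ends — done with LAB1.
LAB3 starts after LAB2 ends — done with LAB2.
LAB4 starts after LAB3 ends — done with LAB3.
LAB5 starts before LAB4 ends → LAB4 and LAB5 overlap.
LAB6 starts after LAB4 ends — done with LAB4.
LAB6 starts after LAB5 ends — done with LAB5.
LAB7 starts before LAB6 ends → LAB6 and LAB7 overlap.
Overlapping pairs: LAB1 & LAB2, LAB4 & LAB5, LAB6 & LAB7 — 3 in total.

3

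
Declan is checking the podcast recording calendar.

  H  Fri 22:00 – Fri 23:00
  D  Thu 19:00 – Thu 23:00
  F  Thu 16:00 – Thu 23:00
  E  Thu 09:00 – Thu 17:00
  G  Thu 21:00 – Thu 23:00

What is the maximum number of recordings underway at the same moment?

Sort all start/end points and keep a running count:
Thu 09:00 start E → 1
Thu 16:00 start F → 2
Thu 17:00 end E → 1
Thu 19:00 start D → 2
Thu 21:00 start G → 3
Thu 23:00 end D → 2
Thu 23:00 end F → 1
Thu 23:00 end G → 0
Fri 22:00 start H → 1
Fri 23:00 end H → 0
Peak is 3, at Thu 21:00 (D, F, G).

3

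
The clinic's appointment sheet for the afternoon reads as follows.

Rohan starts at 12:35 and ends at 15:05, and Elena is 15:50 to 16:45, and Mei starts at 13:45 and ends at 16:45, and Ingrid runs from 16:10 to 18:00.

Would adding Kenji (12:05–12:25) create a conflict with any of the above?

No — it doesn't clash with anything

Rohan: starts 12:35 at or after Kenji ends 12:25 → clear.
Mei: starts 13:45 at or after Kenji ends 12:25 → clear.
Elena: starts 15:50 at or after Kenji ends 12:25 → clear.
Ingrid: starts 16:10 at or after Kenji ends 12:25 → clear.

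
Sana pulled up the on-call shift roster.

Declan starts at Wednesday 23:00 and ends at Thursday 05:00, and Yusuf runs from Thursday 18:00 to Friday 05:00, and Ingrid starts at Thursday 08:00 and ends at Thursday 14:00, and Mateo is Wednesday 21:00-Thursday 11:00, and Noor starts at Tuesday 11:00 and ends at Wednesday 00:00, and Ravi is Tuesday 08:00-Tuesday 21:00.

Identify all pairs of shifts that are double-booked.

Declan & Mateo, Ingrid & Mateo, Noor & Ravi

Two intervals overlap when each starts before the other ends.
Sorted by start: Ravi, Noor, Mateo, Declan, Ingrid, Yusuf.
Noor starts before Ravi ends → Ravi and Noor overlap.
Mateo starts after Ravi ends — done with Ravi.
Mateo starts after Noor ends — done with Noor.
Declan starts before Mateo ends → Mateo and Declan overlap.
Ingrid starts before Mateo ends → Mateo and Ingrid overlap.
Yusuf starts after Mateo ends.
Ingrid starts after Declan ends — done with Declan.
Yusuf starts after Ingrid ends.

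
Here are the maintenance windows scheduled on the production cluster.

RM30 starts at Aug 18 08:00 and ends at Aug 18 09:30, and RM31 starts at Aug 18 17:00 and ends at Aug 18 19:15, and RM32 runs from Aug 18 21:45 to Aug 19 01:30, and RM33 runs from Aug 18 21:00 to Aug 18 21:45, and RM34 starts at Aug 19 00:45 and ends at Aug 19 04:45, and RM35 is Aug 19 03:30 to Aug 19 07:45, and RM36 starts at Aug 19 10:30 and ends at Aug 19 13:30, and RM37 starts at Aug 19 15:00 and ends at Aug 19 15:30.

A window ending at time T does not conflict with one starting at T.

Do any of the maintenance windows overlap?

Yes

Sorted by start: RM30, RM31, RM33, RM32, RM34, RM35, RM36, RM37.
RM31 starts after RM30 ends, so nothing later overlaps RM30 either.
RM33 starts after RM31 ends, so nothing later overlaps RM31 either.
RM32 starts exactly when RM33 ends (back-to-back, no overlap), so nothing later overlaps RM33 either.
RM34 starts before RM32 ends → RM32 and RM34 overlap.
That's a conflict, so the schedule is not conflict-free.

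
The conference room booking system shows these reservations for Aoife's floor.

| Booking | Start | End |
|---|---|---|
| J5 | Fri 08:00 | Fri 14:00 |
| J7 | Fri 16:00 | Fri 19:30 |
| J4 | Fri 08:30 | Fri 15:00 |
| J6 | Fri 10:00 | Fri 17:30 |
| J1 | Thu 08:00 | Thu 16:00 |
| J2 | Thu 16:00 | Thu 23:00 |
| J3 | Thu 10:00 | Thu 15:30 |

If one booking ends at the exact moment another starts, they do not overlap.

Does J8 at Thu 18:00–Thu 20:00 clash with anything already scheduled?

Yes — it overlaps J2

J1: ends Thu 16:00 at or before J8 starts Thu 18:00 → clear.
J3: ends Thu 15:30 at or before J8 starts Thu 18:00 → clear.
J2: starts Thu 16:00 before J8 ends Thu 20:00, and ends Thu 23:00 after J8 starts Thu 18:00 → overlap.
J5: starts Fri 08:00 at or after J8 ends Thu 20:00 → clear.
J4: starts Fri 08:30 at or after J8 ends Thu 20:00 → clear.
J6: starts Fri 10:00 at or after J8 ends Thu 20:00 → clear.
J7: starts Fri 16:00 at or after J8 ends Thu 20:00 → clear.
J8 overlaps J2.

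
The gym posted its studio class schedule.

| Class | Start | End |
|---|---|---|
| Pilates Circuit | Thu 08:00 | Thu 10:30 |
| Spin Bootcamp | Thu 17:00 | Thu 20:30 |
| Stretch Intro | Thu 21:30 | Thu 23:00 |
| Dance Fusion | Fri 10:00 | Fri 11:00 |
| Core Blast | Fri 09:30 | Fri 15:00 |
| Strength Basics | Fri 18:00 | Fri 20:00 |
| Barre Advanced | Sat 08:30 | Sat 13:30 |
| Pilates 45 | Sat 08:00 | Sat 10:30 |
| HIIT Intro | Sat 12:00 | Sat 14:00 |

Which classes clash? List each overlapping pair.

Barre Advanced & HIIT Intro, Barre Advanced & Pilates 45, Core Blast & Dance Fusion

Sorted by start: Pilates Circuit, Spin Bootcamp, Stretch Intro, Core Blast, Dance Fusion, Strength Basics, Pilates 45, Barre Advanced, HIIT Intro.
Spin Bootcamp starts after Pilates Circuit ends — done with Pilates Circuit.
Stretch Intro starts after Spin Bootcamp ends — done with Spin Bootcamp.
Core Blast starts after Stretch Intro ends — done with Stretch Intro.
Dance Fusion starts before Core Blast ends → Core Blast and Dance Fusion overlap.
Strength Basics starts after Core Blast ends — done with Core Blast.
Strength Basics starts after Dance Fusion ends — done with Dance Fusion.
Pilates 45 starts after Strength Basics ends — done with Strength Basics.
Barre Advanced starts before Pilates 45 ends → Pilates 45 and Barre Advanced overlap.
HIIT Intro starts after Pilates 45 ends.
HIIT Intro starts before Barre Advanced ends → Barre Advanced and HIIT Intro overlap.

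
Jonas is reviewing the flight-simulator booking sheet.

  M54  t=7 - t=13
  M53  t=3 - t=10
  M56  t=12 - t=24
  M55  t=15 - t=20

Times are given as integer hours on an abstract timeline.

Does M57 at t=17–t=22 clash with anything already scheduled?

M53: ends t=10 at or before M57 starts t=17 → clear.
M54: ends t=13 at or before M57 starts t=17 → clear.
M56: starts t=12 before M57 ends t=22, and ends t=24 after M57 starts t=17 → overlap.
M55: starts t=15 before M57 ends t=22, and ends t=20 after M57 starts t=17 → overlap.
M57 overlaps M55, M56.

Yes — it overlaps M55, M56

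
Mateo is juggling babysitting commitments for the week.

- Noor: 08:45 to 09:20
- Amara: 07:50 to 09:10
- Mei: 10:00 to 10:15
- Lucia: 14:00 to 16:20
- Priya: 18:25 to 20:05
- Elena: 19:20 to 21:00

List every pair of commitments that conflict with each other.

Amara & Noor, Elena & Priya

Sorted by start: Amara, Noor, Mei, Lucia, Priya, Elena.
Noor starts before Amara ends → Amara and Noor overlap.
Mei starts after Amara ends; Amara is clear from here.
Mei starts after Noor ends; Noor is clear from here.
Lucia starts after Mei ends; Mei is clear from here.
Priya starts after Lucia ends; Lucia is clear from here.
Elena starts before Priya ends → Priya and Elena overlap.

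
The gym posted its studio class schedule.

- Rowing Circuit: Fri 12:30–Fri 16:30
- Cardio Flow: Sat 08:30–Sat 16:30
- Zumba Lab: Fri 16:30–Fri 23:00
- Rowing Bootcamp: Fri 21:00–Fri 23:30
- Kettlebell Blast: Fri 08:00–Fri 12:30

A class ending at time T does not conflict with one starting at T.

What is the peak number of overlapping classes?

2

Sort all start/end points and keep a running count:
Fri 08:00 start Kettlebell Blast → 1
Fri 12:30 end Kettlebell Blast → 0
Fri 12:30 start Rowing Circuit → 1
Fri 16:30 end Rowing Circuit → 0
Fri 16:30 start Zumba Lab → 1
Fri 21:00 start Rowing Bootcamp → 2
Fri 23:00 end Zumba Lab → 1
Fri 23:30 end Rowing Bootcamp → 0
Sat 08:30 start Cardio Flow → 1
Sat 16:30 end Cardio Flow → 0
Peak is 2, at Fri 21:00 (Rowing Bootcamp, Zumba Lab).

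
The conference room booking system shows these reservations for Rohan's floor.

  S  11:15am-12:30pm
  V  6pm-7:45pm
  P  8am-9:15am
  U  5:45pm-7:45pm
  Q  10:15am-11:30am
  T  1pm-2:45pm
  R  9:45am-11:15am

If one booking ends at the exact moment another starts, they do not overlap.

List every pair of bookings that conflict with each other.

Sorted by start: P, R, Q, S, T, U, V.
R starts after P ends, so nothing later overlaps P either.
Q starts before R ends → R and Q overlap.
S starts exactly when R ends (back-to-back, no overlap), so nothing later overlaps R either.
S starts before Q ends → Q and S overlap.
T starts after Q ends, so nothing later overlaps Q either.
T starts after S ends, so nothing later overlaps S either.
U starts after T ends, so nothing later overlaps T either.
V starts before U ends → U and V overlap.

Q & R, Q & S, U & V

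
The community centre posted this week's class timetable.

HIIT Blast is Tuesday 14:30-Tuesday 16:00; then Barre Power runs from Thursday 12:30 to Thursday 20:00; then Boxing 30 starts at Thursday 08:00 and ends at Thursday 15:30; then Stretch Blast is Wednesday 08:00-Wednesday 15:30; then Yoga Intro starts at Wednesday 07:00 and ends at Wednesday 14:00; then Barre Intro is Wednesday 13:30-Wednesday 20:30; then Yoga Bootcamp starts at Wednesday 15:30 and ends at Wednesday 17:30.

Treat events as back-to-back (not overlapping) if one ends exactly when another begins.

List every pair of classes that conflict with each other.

Sorted by start: HIIT Blast, Yoga Intro, Stretch Blast, Barre Intro, Yoga Bootcamp, Boxing 30, Barre Power.
Yoga Intro starts after HIIT Blast ends — done with HIIT Blast.
Stretch Blast starts before Yoga Intro ends → Yoga Intro and Stretch Blast overlap.
Barre Intro starts before Yoga Intro ends → Yoga Intro and Barre Intro overlap.
Yoga Bootcamp starts after Yoga Intro ends — done with Yoga Intro.
Barre Intro starts before Stretch Blast ends → Stretch Blast and Barre Intro overlap.
Yoga Bootcamp starts exactly when Stretch Blast ends (back-to-back, no overlap) — done with Stretch Blast.
Yoga Bootcamp starts before Barre Intro ends → Barre Intro and Yoga Bootcamp overlap.
Boxing 30 starts after Barre Intro ends — done with Barre Intro.
Boxing 30 starts after Yoga Bootcamp ends — done with Yoga Bootcamp.
Barre Power starts before Boxing 30 ends → Boxing 30 and Barre Power overlap.

Barre Intro & Stretch Blast, Barre Intro & Yoga Bootcamp, Barre Intro & Yoga Intro, Barre Power & Boxing 30, Stretch Blast & Yoga Intro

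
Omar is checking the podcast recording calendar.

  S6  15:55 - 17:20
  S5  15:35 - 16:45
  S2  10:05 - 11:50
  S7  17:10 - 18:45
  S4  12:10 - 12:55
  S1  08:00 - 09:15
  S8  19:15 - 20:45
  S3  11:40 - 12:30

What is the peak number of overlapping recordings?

2

Sweep the timeline, counting +1 at each start and −1 at each end (ends before starts at a tie):
08:00 start S1 → 1
09:15 end S1 → 0
10:05 start S2 → 1
11:40 start S3 → 2
11:50 end S2 → 1
12:10 start S4 → 2
12:30 end S3 → 1
12:55 end S4 → 0
15:35 start S5 → 1
15:55 start S6 → 2
16:45 end S5 → 1
17:10 start S7 → 2
17:20 end S6 → 1
18:45 end S7 → 0
19:15 start S8 → 1
20:45 end S8 → 0
Peak is 2, at 11:40 (S2, S3).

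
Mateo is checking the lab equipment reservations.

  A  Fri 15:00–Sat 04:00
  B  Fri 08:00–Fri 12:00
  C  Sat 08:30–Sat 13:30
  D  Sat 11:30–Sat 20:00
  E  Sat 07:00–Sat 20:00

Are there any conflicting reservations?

Sorted by start: B, A, E, C, D.
A starts after B ends, so nothing later overlaps B either.
E starts after A ends, so nothing later overlaps A either.
C starts before E ends → E and C overlap.
That's a conflict, so the schedule is not conflict-free.

Yes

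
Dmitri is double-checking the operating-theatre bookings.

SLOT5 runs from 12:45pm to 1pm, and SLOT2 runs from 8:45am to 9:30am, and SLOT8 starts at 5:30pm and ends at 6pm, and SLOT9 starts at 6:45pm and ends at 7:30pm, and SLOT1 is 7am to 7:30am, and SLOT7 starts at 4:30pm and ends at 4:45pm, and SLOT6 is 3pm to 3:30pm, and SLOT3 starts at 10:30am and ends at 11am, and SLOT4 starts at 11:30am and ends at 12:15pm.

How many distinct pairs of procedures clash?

Sorted by start: SLOT1, SLOT2, SLOT3, SLOT4, SLOT5, SLOT6, SLOT7, SLOT8, SLOT9.
SLOT2 starts after SLOT1 ends, so SLOT1 has no further overlaps.
SLOT3 starts after SLOT2 ends, so SLOT2 has no further overlaps.
SLOT4 starts after SLOT3 ends, so SLOT3 has no further overlaps.
SLOT5 starts after SLOT4 ends, so SLOT4 has no further overlaps.
SLOT6 starts after SLOT5 ends, so SLOT5 has no further overlaps.
SLOT7 starts after SLOT6 ends, so SLOT6 has no further overlaps.
SLOT8 starts after SLOT7 ends, so SLOT7 has no further overlaps.
SLOT9 starts after SLOT8 ends.
No pair overlaps.

0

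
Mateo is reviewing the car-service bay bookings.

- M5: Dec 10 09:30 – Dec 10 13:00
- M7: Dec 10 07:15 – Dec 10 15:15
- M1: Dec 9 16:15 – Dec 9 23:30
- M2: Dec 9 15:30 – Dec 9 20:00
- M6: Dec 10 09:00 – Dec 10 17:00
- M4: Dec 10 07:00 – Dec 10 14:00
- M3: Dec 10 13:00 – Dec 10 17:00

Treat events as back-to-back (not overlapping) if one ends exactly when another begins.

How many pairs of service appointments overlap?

10

Sorted by start: M2, M1, M4, M7, M6, M5, M3.
M1 starts before M2 ends → M2 and M1 overlap.
M4 starts after M2 ends — done with M2.
M4 starts after M1 ends — done with M1.
M7 starts before M4 ends → M4 and M7 overlap.
M6 starts before M4 ends → M4 and M6 overlap.
M5 starts before M4 ends → M4 and M5 overlap.
M3 starts before M4 ends → M4 and M3 overlap.
M6 starts before M7 ends → M7 and M6 overlap.
M5 starts before M7 ends → M7 and M5 overlap.
M3 starts before M7 ends → M7 and M3 overlap.
M5 starts before M6 ends → M6 and M5 overlap.
M3 starts before M6 ends → M6 and M3 overlap.
M3 starts exactly when M5 ends (back-to-back, no overlap).
Overlapping pairs: M1 & M2, M3 & M4, M3 & M6, M3 & M7, M4 & M5, M4 & M6, M4 & M7, M5 & M6, M5 & M7, M6 & M7 — 10 in total.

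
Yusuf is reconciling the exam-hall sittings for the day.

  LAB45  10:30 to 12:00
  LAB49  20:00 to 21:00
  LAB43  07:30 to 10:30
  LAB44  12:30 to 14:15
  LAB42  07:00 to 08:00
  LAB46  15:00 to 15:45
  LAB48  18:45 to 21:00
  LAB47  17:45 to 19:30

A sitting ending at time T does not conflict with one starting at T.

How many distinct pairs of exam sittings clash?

3

Sorted by start: LAB42, LAB43, LAB45, LAB44, LAB46, LAB47, LAB48, LAB49.
LAB43 starts before LAB42 ends → LAB42 and LAB43 overlap.
LAB45 starts after LAB42 ends; LAB42 is clear from here.
LAB45 starts exactly when LAB43 ends (back-to-back, no overlap); LAB43 is clear from here.
LAB44 starts after LAB45 ends; LAB45 is clear from here.
LAB46 starts after LAB44 ends; LAB44 is clear from here.
LAB47 starts after LAB46 ends; LAB46 is clear from here.
LAB48 starts before LAB47 ends → LAB47 and LAB48 overlap.
LAB49 starts after LAB47 ends.
LAB49 starts before LAB48 ends → LAB48 and LAB49 overlap.
Overlapping pairs: LAB42 & LAB43, LAB47 & LAB48, LAB48 & LAB49 — 3 in total.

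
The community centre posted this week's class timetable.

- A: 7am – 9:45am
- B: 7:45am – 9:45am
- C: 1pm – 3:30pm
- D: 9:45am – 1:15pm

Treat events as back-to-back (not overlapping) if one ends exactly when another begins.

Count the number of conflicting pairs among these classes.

Sorted by start: A, B, D, C.
B starts before A ends → A and B overlap.
D starts exactly when A ends (back-to-back, no overlap), so nothing later overlaps A either.
D starts exactly when B ends (back-to-back, no overlap), so nothing later overlaps B either.
C starts before D ends → D and C overlap.
Overlapping pairs: A & B, C & D — 2 in total.

2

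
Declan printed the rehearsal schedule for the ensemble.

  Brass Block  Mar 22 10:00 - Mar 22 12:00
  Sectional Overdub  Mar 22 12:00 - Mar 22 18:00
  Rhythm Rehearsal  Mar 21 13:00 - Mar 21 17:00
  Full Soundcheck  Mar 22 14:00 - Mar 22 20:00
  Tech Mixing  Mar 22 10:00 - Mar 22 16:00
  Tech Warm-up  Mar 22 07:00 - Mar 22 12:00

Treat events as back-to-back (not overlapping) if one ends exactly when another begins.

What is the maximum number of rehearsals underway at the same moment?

Sort all start/end points and keep a running count:
Mar 21 13:00 start Rhythm Rehearsal → 1
Mar 21 17:00 end Rhythm Rehearsal → 0
Mar 22 07:00 start Tech Warm-up → 1
Mar 22 10:00 start Brass Block → 2
Mar 22 10:00 start Tech Mixing → 3
Mar 22 12:00 end Brass Block → 2
Mar 22 12:00 end Tech Warm-up → 1
Mar 22 12:00 start Sectional Overdub → 2
Mar 22 14:00 start Full Soundcheck → 3
Mar 22 16:00 end Tech Mixing → 2
Mar 22 18:00 end Sectional Overdub → 1
Mar 22 20:00 end Full Soundcheck → 0
Peak is 3, at Mar 22 10:00 (Brass Block, Tech Mixing, Tech Warm-up).

3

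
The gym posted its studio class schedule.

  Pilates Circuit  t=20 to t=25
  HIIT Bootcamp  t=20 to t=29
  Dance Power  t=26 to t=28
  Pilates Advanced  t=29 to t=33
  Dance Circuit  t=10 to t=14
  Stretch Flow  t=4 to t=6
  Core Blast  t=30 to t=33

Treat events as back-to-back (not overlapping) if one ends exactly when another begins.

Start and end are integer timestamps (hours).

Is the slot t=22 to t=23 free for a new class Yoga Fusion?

Stretch Flow: ends t=6 at or before Yoga Fusion starts t=22 → clear.
Dance Circuit: ends t=14 at or before Yoga Fusion starts t=22 → clear.
HIIT Bootcamp: starts t=20 before Yoga Fusion ends t=23, and ends t=29 after Yoga Fusion starts t=22 → overlap.
Pilates Circuit: starts t=20 before Yoga Fusion ends t=23, and ends t=25 after Yoga Fusion starts t=22 → overlap.
Dance Power: starts t=26 at or after Yoga Fusion ends t=23 → clear.
Pilates Advanced: starts t=29 at or after Yoga Fusion ends t=23 → clear.
Core Blast: starts t=30 at or after Yoga Fusion ends t=23 → clear.
Yoga Fusion overlaps HIIT Bootcamp, Pilates Circuit.

No — it overlaps HIIT Bootcamp, Pilates Circuit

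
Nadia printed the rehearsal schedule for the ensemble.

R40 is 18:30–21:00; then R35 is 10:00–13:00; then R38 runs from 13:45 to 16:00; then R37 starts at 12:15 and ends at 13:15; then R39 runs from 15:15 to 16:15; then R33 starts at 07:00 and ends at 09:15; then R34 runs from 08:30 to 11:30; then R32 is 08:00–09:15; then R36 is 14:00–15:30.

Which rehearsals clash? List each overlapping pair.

R32 & R33, R32 & R34, R33 & R34, R34 & R35, R35 & R37, R36 & R38, R36 & R39, R38 & R39

Sorted by start: R33, R32, R34, R35, R37, R38, R36, R39, R40.
R32 starts before R33 ends → R33 and R32 overlap.
R34 starts before R33 ends → R33 and R34 overlap.
R35 starts after R33 ends — done with R33.
R34 starts before R32 ends → R32 and R34 overlap.
R35 starts after R32 ends — done with R32.
R35 starts before R34 ends → R34 and R35 overlap.
R37 starts after R34 ends — done with R34.
R37 starts before R35 ends → R35 and R37 overlap.
R38 starts after R35 ends — done with R35.
R38 starts after R37 ends — done with R37.
R36 starts before R38 ends → R38 and R36 overlap.
R39 starts before R38 ends → R38 and R39 overlap.
R40 starts after R38 ends.
R39 starts before R36 ends → R36 and R39 overlap.
R40 starts after R36 ends.
R40 starts after R39 ends.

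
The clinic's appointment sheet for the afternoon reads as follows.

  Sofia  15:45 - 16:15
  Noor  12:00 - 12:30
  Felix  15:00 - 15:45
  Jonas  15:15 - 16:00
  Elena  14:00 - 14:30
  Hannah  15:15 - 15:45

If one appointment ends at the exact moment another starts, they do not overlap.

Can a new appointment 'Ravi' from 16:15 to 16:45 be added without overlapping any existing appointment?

Yes — the slot is free

Noor: ends 12:30 at or before Ravi starts 16:15 → clear.
Elena: ends 14:30 at or before Ravi starts 16:15 → clear.
Felix: ends 15:45 at or before Ravi starts 16:15 → clear.
Hannah: ends 15:45 at or before Ravi starts 16:15 → clear.
Jonas: ends 16:00 at or before Ravi starts 16:15 → clear.
Sofia: ends 16:15 at or before Ravi starts 16:15 → clear.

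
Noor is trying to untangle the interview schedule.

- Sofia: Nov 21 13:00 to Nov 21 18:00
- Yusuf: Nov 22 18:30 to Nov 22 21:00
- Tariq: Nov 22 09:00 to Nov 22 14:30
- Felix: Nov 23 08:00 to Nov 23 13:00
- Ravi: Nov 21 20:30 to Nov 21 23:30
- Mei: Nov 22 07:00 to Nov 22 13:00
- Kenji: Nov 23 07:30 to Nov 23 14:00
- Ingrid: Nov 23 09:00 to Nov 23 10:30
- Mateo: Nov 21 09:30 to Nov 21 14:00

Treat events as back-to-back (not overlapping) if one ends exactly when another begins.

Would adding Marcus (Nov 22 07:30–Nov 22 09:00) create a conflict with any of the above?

Mateo: ends Nov 21 14:00 at or before Marcus starts Nov 22 07:30 → clear.
Sofia: ends Nov 21 18:00 at or before Marcus starts Nov 22 07:30 → clear.
Ravi: ends Nov 21 23:30 at or before Marcus starts Nov 22 07:30 → clear.
Mei: starts Nov 22 07:00 before Marcus ends Nov 22 09:00, and ends Nov 22 13:00 after Marcus starts Nov 22 07:30 → overlap.
Tariq: starts Nov 22 09:00 at or after Marcus ends Nov 22 09:00 → clear.
Yusuf: starts Nov 22 18:30 at or after Marcus ends Nov 22 09:00 → clear.
Kenji: starts Nov 23 07:30 at or after Marcus ends Nov 22 09:00 → clear.
Felix: starts Nov 23 08:00 at or after Marcus ends Nov 22 09:00 → clear.
Ingrid: starts Nov 23 09:00 at or after Marcus ends Nov 22 09:00 → clear.
Marcus overlaps Mei.

Yes — it overlaps Mei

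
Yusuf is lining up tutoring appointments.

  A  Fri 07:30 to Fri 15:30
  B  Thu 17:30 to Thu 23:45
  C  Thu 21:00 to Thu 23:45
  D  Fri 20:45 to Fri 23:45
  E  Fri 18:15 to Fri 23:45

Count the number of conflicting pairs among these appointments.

2

Check each pair: they overlap iff neither finishes before the other starts.
Sorted by start: B, C, A, E, D.
C starts before B ends → B and C overlap.
A starts after B ends — done with B.
A starts after C ends — done with C.
E starts after A ends — done with A.
D starts before E ends → E and D overlap.
Overlapping pairs: B & C, D & E — 2 in total.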